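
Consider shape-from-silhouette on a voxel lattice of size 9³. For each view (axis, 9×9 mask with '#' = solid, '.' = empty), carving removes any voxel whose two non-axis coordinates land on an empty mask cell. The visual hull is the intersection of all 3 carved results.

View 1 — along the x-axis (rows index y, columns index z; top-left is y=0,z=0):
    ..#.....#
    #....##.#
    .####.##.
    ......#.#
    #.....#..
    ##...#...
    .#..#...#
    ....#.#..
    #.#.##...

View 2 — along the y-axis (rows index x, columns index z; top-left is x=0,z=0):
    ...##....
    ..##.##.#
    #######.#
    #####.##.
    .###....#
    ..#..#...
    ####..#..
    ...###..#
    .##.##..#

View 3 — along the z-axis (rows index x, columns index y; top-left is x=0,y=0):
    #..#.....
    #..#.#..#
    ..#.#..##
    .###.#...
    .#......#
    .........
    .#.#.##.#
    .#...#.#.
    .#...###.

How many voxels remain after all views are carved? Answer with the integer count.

remaining voxels: 53

full grid |V| = 729
carve view 1 (along x, YZ-mask fill 28/81): 252 voxels remain
carve view 2 (along y, XZ-mask fill 42/81): 131 voxels remain
carve view 3 (along z, XY-mask fill 28/81): 53 voxels remain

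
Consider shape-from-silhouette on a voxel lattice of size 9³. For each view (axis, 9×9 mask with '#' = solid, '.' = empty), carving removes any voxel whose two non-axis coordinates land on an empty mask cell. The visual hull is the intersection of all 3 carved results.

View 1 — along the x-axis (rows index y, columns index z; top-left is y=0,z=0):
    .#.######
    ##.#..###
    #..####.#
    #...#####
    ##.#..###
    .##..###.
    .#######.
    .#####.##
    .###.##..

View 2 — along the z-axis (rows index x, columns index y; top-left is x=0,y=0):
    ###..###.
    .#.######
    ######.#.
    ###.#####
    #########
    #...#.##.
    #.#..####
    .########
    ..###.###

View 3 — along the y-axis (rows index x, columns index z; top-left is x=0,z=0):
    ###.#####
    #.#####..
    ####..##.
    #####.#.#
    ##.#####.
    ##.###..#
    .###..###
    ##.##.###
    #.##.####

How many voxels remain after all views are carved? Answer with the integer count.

remaining voxels: 280

before carving: 729 voxels (9×9×9)
step 1: project along x, AND mask (55/81) → |grid| = 495
step 2: project along z, AND mask (61/81) → |grid| = 376
step 3: project along y, AND mask (60/81) → |grid| = 280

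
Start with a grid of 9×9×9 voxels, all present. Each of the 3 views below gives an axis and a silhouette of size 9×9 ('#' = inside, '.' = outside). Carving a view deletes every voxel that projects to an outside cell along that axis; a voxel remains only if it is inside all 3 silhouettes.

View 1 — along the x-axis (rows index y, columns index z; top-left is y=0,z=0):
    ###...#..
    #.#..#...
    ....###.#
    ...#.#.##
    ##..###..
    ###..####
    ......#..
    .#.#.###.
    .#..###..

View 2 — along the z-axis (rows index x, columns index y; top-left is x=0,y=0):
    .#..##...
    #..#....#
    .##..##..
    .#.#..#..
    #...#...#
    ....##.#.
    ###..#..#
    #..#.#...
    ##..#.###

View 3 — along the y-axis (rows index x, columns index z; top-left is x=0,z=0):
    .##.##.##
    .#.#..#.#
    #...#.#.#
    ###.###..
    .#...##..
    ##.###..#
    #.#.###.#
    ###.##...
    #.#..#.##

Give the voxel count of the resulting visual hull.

voxel count = 84

initial block: 9^3 = 729
[1] x-view keeps 37 columns → grid now 333
[2] z-view keeps 33 columns → grid now 139
[3] y-view keeps 45 columns → grid now 84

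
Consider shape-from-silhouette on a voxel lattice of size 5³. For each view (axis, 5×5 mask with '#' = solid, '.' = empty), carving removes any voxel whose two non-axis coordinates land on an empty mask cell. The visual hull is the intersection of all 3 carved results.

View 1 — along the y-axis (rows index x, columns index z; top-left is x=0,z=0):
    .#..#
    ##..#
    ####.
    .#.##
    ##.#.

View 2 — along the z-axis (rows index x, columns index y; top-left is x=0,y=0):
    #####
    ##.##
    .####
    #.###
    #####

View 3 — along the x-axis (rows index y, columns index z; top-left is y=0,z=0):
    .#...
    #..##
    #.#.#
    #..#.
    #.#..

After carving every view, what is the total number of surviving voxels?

voxel count = 26

start: 5×5×5 = 125 voxels
step 1: project along y, AND mask (15/25) → |grid| = 75
step 2: project along z, AND mask (22/25) → |grid| = 65
step 3: project along x, AND mask (11/25) → |grid| = 26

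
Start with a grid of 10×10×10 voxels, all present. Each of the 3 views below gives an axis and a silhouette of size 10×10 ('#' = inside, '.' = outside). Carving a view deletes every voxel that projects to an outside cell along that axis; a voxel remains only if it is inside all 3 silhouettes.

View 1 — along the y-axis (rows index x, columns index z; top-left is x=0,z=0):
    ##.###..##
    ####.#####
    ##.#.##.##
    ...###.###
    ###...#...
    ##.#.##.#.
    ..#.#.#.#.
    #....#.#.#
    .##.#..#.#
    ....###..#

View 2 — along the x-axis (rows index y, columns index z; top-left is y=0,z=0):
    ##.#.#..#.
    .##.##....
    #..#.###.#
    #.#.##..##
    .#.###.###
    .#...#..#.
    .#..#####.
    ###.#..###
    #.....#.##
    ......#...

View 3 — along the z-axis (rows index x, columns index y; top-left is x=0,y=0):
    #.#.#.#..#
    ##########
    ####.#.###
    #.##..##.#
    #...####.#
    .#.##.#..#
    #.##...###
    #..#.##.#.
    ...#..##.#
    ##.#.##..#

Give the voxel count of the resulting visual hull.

start: 10×10×10 = 1000 voxels
V1 y: intersect with XZ mask (56 set) -- 560 left
V2 x: intersect with YZ mask (49 set) -- 284 left
V3 z: intersect with XY mask (61 set) -- 177 left

177 voxels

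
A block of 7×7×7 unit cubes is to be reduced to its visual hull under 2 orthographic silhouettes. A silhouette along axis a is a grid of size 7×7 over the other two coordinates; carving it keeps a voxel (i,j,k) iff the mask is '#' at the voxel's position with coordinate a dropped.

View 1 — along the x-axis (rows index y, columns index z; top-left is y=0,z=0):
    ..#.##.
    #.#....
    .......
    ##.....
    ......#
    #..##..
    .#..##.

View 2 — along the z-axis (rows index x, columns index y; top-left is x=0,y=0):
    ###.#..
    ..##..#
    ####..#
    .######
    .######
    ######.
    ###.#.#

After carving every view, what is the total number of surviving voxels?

voxel count = 63

before carving: 343 voxels (7×7×7)
[1] x-view keeps 14 columns → grid now 98
[2] z-view keeps 35 columns → grid now 63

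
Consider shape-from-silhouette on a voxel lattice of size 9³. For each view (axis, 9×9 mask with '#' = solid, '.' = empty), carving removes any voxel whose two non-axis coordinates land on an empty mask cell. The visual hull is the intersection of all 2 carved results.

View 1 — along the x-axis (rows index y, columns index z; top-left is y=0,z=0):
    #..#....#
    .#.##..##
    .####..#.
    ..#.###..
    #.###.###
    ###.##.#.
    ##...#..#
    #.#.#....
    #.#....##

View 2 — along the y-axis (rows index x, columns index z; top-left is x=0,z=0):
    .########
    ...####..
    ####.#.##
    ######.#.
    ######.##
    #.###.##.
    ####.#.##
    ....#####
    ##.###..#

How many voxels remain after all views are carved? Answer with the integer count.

full grid |V| = 729
step 1: project along x, AND mask (41/81) → |grid| = 369
step 2: project along y, AND mask (58/81) → |grid| = 267

remaining voxels: 267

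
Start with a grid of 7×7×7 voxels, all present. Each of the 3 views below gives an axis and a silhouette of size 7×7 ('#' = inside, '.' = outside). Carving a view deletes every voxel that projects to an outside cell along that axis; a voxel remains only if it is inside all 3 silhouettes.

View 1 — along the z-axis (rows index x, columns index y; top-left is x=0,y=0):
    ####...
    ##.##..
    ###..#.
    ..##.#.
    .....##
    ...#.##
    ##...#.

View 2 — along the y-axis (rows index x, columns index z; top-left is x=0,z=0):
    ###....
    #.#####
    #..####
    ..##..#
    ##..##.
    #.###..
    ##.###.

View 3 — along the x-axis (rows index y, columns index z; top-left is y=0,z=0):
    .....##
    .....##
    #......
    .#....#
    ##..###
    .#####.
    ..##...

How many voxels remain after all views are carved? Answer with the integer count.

|visual hull| = 36

full grid |V| = 343
carve view 1 (along z, XY-mask fill 23/49): 161 voxels remain
carve view 2 (along y, XZ-mask fill 30/49): 100 voxels remain
carve view 3 (along x, YZ-mask fill 19/49): 36 voxels remain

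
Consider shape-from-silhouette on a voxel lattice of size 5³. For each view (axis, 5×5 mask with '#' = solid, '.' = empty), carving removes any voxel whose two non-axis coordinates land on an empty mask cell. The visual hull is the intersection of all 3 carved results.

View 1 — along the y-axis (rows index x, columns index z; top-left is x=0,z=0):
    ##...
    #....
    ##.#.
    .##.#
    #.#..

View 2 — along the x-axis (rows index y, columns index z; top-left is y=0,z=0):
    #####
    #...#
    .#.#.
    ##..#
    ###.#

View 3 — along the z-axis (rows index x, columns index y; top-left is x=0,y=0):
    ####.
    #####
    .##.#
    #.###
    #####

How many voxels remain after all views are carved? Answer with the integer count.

start: 5×5×5 = 125 voxels
[1] y-view keeps 11 columns → grid now 55
[2] x-view keeps 16 columns → grid now 38
[3] z-view keeps 21 columns → grid now 30

30 voxels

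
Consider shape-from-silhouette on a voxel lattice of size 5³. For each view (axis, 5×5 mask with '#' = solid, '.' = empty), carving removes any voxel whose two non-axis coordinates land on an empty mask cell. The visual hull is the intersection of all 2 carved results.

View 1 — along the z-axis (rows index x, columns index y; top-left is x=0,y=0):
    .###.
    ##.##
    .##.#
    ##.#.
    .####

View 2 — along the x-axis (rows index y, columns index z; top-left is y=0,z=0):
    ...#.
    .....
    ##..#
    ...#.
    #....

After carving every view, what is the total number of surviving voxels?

|visual hull| = 18

full grid |V| = 125
step 1: project along z, AND mask (17/25) → |grid| = 85
step 2: project along x, AND mask (6/25) → |grid| = 18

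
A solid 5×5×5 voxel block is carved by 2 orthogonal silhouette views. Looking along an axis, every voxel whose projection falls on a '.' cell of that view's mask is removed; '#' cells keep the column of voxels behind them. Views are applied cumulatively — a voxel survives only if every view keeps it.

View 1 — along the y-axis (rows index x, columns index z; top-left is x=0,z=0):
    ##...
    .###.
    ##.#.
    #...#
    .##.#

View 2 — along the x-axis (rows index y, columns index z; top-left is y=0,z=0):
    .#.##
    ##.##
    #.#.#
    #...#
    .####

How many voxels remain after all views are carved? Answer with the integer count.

voxel count = 41

before carving: 125 voxels (5×5×5)
carve view 1 (along y, XZ-mask fill 13/25): 65 voxels remain
carve view 2 (along x, YZ-mask fill 16/25): 41 voxels remain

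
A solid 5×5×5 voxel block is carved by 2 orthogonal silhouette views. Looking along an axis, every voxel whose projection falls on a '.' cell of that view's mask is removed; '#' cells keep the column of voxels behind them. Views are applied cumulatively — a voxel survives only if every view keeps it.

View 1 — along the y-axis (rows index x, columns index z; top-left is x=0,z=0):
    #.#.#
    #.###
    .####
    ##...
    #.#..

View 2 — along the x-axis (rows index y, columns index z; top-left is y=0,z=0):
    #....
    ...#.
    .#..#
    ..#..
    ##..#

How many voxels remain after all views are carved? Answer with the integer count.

voxel count = 24

initial block: 5^3 = 125
[1] y-view keeps 15 columns → grid now 75
[2] x-view keeps 8 columns → grid now 24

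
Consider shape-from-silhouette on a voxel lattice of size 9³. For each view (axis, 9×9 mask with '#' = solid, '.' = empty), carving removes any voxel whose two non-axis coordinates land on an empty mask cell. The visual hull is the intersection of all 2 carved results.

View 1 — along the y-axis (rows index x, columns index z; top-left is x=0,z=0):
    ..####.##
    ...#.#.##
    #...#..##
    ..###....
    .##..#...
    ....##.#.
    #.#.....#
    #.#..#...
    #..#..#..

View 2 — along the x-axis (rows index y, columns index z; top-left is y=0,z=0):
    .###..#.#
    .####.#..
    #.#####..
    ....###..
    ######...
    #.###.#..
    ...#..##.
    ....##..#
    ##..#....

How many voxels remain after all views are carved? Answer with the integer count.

remaining voxels: 135

initial block: 9^3 = 729
  1. axis=1 (XZ plane), |mask|=32  ⇒  voxels=288
  2. axis=0 (YZ plane), |mask|=39  ⇒  voxels=135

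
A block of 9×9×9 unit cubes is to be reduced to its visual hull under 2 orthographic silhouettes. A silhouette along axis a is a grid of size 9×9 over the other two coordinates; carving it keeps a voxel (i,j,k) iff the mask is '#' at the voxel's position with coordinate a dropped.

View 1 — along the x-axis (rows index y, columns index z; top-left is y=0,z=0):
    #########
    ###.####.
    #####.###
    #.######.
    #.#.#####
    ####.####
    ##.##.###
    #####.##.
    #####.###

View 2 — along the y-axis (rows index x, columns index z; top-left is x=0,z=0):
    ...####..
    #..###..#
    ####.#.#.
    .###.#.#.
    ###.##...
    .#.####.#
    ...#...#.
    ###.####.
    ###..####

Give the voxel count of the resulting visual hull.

full grid |V| = 729
[1] x-view keeps 68 columns → grid now 612
[2] y-view keeps 47 columns → grid now 348

|visual hull| = 348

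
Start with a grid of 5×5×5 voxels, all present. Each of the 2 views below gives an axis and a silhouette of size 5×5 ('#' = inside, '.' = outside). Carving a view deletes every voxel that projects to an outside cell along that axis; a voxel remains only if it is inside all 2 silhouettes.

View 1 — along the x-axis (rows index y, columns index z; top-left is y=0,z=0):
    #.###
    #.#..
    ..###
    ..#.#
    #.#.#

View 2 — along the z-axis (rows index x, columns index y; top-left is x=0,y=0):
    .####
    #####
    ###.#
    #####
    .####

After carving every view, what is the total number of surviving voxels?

full grid |V| = 125
carve view 1 (along x, YZ-mask fill 14/25): 70 voxels remain
carve view 2 (along z, XY-mask fill 22/25): 60 voxels remain

|visual hull| = 60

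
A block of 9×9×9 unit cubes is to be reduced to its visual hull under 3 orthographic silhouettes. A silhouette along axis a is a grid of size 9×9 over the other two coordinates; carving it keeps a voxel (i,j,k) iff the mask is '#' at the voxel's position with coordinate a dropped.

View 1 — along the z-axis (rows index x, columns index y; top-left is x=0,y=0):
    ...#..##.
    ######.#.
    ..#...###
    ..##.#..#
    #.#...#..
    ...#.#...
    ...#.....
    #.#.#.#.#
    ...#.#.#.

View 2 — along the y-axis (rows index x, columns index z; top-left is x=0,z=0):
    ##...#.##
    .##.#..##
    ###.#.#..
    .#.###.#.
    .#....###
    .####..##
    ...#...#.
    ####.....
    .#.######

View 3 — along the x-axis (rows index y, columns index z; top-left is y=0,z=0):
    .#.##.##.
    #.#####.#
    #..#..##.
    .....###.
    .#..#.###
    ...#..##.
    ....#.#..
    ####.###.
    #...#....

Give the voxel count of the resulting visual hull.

before carving: 729 voxels (9×9×9)
V1 z: intersect with XY mask (32 set) -- 288 left
V2 y: intersect with XZ mask (43 set) -- 157 left
V3 x: intersect with YZ mask (38 set) -- 66 left

voxel count = 66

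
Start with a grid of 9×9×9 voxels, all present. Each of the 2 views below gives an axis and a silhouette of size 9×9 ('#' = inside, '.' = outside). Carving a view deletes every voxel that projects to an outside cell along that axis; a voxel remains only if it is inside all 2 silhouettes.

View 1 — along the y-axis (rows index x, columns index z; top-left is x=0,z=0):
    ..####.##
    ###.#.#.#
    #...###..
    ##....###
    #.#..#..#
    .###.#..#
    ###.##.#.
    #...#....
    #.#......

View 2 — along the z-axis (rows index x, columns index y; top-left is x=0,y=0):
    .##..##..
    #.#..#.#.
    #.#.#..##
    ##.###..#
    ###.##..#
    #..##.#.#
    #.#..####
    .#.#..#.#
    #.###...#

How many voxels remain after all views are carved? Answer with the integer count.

full grid |V| = 729
[1] y-view keeps 40 columns → grid now 360
[2] z-view keeps 45 columns → grid now 201

|visual hull| = 201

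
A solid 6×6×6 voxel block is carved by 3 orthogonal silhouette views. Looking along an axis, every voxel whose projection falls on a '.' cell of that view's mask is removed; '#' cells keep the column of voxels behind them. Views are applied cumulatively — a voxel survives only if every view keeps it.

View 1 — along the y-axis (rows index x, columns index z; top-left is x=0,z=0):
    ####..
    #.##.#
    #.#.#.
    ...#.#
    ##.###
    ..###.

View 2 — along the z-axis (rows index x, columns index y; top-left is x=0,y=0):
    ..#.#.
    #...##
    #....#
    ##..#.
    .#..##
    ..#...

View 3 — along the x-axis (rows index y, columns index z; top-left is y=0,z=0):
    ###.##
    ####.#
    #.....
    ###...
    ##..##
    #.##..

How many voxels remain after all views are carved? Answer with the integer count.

start: 6×6×6 = 216 voxels
V1 y: intersect with XZ mask (21 set) -- 126 left
V2 z: intersect with XY mask (14 set) -- 50 left
V3 x: intersect with YZ mask (21 set) -- 30 left

|visual hull| = 30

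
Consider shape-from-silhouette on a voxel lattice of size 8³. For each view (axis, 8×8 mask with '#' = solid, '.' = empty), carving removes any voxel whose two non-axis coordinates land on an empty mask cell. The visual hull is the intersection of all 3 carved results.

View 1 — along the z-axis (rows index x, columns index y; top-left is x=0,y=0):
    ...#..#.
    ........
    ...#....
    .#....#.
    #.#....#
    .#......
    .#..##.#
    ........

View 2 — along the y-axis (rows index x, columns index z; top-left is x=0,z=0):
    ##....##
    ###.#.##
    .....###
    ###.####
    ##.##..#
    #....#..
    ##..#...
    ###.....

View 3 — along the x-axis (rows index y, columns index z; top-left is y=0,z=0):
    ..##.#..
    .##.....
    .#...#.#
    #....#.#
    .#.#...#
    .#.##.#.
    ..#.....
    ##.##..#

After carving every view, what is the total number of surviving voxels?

before carving: 512 voxels (8×8×8)
step 1: project along z, AND mask (13/64) → |grid| = 104
step 2: project along y, AND mask (33/64) → |grid| = 54
step 3: project along x, AND mask (24/64) → |grid| = 22

voxel count = 22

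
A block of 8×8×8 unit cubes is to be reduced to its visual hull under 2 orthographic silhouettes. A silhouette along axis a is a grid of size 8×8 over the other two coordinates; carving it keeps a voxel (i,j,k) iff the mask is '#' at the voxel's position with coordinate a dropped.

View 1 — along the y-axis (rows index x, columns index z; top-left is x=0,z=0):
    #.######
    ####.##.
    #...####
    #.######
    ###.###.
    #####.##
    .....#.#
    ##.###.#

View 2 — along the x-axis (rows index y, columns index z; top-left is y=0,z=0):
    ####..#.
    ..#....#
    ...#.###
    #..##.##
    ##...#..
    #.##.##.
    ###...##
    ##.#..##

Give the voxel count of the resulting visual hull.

before carving: 512 voxels (8×8×8)
carve view 1 (along y, XZ-mask fill 46/64): 368 voxels remain
carve view 2 (along x, YZ-mask fill 34/64): 196 voxels remain

remaining voxels: 196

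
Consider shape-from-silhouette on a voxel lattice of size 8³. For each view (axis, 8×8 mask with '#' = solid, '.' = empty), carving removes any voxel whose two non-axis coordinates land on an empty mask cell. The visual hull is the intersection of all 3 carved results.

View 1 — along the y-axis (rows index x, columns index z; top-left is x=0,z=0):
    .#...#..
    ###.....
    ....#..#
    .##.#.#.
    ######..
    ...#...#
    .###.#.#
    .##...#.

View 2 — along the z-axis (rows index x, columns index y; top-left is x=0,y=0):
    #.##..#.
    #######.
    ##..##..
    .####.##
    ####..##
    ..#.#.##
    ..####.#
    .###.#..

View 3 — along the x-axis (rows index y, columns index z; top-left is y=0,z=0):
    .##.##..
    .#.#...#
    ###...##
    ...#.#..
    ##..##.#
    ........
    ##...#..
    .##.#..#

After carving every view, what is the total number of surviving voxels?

|visual hull| = 65

initial block: 8^3 = 512
step 1: project along y, AND mask (27/64) → |grid| = 216
step 2: project along z, AND mask (40/64) → |grid| = 142
step 3: project along x, AND mask (26/64) → |grid| = 65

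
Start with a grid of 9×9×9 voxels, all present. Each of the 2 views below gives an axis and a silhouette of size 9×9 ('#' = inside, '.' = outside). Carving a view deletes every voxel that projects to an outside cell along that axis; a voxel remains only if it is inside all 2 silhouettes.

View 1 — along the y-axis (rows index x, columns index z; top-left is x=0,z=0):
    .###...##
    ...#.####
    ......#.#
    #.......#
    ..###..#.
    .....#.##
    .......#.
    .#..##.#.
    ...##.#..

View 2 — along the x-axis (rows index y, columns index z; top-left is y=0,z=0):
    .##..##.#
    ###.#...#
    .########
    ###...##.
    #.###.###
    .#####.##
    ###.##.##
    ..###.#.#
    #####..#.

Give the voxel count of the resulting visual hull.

|visual hull| = 176

full grid |V| = 729
  1. axis=1 (XZ plane), |mask|=29  ⇒  voxels=261
  2. axis=0 (YZ plane), |mask|=55  ⇒  voxels=176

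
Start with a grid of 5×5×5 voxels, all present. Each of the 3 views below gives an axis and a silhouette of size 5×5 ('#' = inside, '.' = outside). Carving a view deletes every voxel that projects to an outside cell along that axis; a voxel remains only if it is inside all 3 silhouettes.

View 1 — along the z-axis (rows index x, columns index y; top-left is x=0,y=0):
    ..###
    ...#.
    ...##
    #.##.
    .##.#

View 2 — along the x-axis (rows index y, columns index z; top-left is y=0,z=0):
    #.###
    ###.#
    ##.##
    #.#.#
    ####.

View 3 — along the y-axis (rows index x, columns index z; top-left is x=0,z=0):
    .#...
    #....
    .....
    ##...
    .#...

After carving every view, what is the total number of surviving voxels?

before carving: 125 voxels (5×5×5)
[1] z-view keeps 12 columns → grid now 60
[2] x-view keeps 19 columns → grid now 44
[3] y-view keeps 5 columns → grid now 10

|visual hull| = 10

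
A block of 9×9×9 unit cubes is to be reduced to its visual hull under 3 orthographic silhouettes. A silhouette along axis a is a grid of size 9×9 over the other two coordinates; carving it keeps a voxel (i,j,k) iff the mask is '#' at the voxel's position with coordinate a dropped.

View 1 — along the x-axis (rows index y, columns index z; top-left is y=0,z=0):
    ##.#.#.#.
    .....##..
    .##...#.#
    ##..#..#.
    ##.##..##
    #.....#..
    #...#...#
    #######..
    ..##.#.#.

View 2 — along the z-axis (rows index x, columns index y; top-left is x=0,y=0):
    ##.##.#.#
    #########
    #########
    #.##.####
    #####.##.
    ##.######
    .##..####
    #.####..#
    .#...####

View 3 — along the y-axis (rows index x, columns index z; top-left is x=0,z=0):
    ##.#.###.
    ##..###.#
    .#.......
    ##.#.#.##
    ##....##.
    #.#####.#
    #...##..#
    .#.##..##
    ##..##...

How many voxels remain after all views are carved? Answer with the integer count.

144 voxels

full grid |V| = 729
  1. axis=0 (YZ plane), |mask|=37  ⇒  voxels=333
  2. axis=2 (XY plane), |mask|=63  ⇒  voxels=256
  3. axis=1 (XZ plane), |mask|=43  ⇒  voxels=144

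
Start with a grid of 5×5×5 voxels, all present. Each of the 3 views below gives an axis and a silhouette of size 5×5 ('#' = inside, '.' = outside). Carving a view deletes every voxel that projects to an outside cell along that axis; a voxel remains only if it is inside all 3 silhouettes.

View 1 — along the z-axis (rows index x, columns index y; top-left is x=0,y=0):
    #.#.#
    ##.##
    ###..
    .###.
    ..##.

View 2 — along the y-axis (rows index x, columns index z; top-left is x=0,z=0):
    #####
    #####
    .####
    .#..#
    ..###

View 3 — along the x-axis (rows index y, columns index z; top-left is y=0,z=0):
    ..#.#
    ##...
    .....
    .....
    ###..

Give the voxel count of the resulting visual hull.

before carving: 125 voxels (5×5×5)
[1] z-view keeps 15 columns → grid now 75
[2] y-view keeps 19 columns → grid now 59
[3] x-view keeps 7 columns → grid now 16

|visual hull| = 16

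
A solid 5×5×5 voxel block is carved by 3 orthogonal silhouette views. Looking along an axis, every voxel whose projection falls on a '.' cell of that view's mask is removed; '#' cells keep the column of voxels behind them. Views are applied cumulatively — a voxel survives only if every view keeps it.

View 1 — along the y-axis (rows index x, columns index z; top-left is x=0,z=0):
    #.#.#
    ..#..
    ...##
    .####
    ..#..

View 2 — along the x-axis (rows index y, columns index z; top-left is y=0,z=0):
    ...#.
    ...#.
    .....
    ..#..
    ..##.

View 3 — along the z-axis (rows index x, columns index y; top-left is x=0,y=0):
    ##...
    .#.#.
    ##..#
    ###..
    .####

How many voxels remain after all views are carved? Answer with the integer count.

8 voxels

full grid |V| = 125
[1] y-view keeps 11 columns → grid now 55
[2] x-view keeps 5 columns → grid now 14
[3] z-view keeps 14 columns → grid now 8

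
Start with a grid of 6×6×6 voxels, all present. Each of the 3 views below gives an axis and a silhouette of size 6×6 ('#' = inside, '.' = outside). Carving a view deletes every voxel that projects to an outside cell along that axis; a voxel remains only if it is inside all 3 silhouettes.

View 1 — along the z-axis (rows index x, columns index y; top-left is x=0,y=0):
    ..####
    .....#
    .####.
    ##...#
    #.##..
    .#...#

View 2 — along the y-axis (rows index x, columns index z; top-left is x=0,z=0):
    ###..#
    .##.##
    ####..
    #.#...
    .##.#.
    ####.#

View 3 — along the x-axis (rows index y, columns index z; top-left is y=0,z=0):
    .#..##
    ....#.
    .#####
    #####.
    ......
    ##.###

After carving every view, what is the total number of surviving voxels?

|visual hull| = 32

initial block: 6^3 = 216
step 1: project along z, AND mask (17/36) → |grid| = 102
step 2: project along y, AND mask (22/36) → |grid| = 61
step 3: project along x, AND mask (19/36) → |grid| = 32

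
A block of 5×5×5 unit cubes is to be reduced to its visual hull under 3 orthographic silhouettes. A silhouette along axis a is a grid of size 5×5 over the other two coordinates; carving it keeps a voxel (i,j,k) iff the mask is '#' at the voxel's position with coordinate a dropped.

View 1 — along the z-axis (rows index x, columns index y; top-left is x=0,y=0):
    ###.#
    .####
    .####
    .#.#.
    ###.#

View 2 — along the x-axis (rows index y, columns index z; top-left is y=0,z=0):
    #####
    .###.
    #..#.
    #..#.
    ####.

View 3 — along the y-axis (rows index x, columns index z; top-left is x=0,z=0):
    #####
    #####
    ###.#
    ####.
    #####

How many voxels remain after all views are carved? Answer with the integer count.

before carving: 125 voxels (5×5×5)
[1] z-view keeps 18 columns → grid now 90
[2] x-view keeps 16 columns → grid now 55
[3] y-view keeps 23 columns → grid now 51

remaining voxels: 51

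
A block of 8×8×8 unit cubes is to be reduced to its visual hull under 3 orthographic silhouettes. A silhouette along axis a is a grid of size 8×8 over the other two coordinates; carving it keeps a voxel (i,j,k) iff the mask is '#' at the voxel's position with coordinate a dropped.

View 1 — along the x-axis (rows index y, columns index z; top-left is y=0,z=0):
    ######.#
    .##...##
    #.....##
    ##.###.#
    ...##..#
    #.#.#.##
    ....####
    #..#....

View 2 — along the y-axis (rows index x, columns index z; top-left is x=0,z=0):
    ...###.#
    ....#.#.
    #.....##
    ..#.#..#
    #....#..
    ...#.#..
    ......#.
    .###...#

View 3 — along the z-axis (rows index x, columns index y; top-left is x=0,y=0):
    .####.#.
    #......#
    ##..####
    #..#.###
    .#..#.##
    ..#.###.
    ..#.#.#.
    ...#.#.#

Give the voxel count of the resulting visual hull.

before carving: 512 voxels (8×8×8)
  1. axis=0 (YZ plane), |mask|=34  ⇒  voxels=272
  2. axis=1 (XZ plane), |mask|=21  ⇒  voxels=95
  3. axis=2 (XY plane), |mask|=32  ⇒  voxels=46

|visual hull| = 46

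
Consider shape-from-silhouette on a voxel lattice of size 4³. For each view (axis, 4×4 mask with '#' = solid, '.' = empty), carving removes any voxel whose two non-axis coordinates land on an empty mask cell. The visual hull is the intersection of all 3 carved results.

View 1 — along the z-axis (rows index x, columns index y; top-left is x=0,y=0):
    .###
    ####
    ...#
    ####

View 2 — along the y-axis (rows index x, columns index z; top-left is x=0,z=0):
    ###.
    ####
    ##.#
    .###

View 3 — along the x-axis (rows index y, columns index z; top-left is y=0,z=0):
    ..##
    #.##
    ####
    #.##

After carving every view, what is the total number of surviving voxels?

start: 4×4×4 = 64 voxels
carve view 1 (along z, XY-mask fill 12/16): 48 voxels remain
carve view 2 (along y, XZ-mask fill 13/16): 40 voxels remain
carve view 3 (along x, YZ-mask fill 12/16): 30 voxels remain

30 voxels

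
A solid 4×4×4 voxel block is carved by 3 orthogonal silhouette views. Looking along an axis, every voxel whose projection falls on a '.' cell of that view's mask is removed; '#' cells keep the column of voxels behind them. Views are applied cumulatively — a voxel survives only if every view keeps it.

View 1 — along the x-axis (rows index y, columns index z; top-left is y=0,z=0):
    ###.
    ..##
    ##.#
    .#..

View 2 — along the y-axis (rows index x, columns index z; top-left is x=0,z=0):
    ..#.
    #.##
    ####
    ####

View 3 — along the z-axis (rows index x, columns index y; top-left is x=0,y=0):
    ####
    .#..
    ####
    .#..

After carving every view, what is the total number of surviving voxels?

start: 4×4×4 = 64 voxels
after view 1 [x-axis, 9 of 16 cells solid] → remaining = 36
after view 2 [y-axis, 12 of 16 cells solid] → remaining = 26
after view 3 [z-axis, 10 of 16 cells solid] → remaining = 15

|visual hull| = 15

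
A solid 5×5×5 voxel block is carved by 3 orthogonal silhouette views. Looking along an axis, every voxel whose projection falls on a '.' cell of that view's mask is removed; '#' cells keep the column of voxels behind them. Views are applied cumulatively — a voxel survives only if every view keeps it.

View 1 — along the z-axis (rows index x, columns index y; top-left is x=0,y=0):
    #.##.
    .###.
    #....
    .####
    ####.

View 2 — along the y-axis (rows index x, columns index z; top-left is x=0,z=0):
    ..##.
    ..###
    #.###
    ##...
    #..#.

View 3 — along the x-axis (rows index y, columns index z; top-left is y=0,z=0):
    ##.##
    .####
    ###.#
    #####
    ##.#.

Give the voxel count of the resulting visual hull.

initial block: 5^3 = 125
after view 1 [z-axis, 15 of 25 cells solid] → remaining = 75
after view 2 [y-axis, 13 of 25 cells solid] → remaining = 35
after view 3 [x-axis, 20 of 25 cells solid] → remaining = 28

28 voxels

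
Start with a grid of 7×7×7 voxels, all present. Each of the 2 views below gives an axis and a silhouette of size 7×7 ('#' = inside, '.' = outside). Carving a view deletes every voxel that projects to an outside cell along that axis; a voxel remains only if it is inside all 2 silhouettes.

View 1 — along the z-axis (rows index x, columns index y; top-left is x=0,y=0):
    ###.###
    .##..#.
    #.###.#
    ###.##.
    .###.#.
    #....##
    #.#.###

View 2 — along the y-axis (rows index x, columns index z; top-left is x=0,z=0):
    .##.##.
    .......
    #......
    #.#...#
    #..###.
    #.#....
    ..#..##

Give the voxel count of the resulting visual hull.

voxel count = 81

initial block: 7^3 = 343
carve view 1 (along z, XY-mask fill 31/49): 217 voxels remain
carve view 2 (along y, XZ-mask fill 17/49): 81 voxels remain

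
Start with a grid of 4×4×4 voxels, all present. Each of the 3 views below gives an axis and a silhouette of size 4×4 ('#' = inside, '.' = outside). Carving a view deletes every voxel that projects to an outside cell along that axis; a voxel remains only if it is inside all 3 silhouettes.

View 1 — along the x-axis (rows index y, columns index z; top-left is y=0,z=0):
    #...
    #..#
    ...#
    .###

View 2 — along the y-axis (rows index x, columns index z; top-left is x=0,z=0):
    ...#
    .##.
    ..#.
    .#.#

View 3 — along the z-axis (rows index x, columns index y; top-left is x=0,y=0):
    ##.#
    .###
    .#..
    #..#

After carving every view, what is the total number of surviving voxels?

remaining voxels: 6

start: 4×4×4 = 64 voxels
[1] x-view keeps 7 columns → grid now 28
[2] y-view keeps 6 columns → grid now 10
[3] z-view keeps 9 columns → grid now 6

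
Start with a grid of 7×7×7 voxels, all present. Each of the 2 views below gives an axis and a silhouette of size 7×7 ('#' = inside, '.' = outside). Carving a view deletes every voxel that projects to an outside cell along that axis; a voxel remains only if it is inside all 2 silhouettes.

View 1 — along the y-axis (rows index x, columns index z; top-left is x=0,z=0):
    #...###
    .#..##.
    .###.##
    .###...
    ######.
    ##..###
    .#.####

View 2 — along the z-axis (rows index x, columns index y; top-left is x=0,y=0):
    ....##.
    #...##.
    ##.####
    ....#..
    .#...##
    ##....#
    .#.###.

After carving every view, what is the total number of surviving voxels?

remaining voxels: 103

before carving: 343 voxels (7×7×7)
after view 1 [y-axis, 31 of 49 cells solid] → remaining = 217
after view 2 [z-axis, 22 of 49 cells solid] → remaining = 103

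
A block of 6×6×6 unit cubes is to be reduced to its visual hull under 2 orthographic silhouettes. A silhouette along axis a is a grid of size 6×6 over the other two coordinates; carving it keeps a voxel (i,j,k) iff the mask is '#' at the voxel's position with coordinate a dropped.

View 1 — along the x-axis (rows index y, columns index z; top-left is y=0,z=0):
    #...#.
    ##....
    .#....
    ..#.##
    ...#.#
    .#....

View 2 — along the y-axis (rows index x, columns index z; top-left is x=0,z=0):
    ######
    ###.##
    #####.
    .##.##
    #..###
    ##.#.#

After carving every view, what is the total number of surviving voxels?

53 voxels

initial block: 6^3 = 216
V1 x: intersect with YZ mask (11 set) -- 66 left
V2 y: intersect with XZ mask (28 set) -- 53 left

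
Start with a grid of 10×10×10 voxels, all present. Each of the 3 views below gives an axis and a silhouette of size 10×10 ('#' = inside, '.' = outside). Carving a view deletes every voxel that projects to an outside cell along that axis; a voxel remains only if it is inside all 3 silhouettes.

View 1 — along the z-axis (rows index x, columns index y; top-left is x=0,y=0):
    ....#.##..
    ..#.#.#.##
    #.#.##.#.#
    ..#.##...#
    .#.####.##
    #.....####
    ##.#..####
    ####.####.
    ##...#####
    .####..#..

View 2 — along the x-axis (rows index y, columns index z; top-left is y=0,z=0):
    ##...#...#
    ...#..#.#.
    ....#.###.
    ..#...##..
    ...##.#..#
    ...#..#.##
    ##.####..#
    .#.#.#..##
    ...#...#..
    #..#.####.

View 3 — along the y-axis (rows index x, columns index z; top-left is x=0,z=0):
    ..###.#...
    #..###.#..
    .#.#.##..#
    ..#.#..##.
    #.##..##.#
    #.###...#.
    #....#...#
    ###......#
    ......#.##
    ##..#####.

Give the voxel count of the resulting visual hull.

|visual hull| = 121

start: 10×10×10 = 1000 voxels
  1. axis=2 (XY plane), |mask|=57  ⇒  voxels=570
  2. axis=0 (YZ plane), |mask|=42  ⇒  voxels=249
  3. axis=1 (XZ plane), |mask|=46  ⇒  voxels=121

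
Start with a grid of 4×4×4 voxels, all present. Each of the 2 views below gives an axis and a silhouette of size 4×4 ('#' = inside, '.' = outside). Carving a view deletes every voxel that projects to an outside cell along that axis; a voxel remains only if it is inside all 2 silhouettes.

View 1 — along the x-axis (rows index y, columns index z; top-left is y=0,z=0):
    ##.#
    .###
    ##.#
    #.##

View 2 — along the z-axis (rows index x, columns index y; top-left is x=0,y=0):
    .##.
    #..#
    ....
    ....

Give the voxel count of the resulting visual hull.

start: 4×4×4 = 64 voxels
after view 1 [x-axis, 12 of 16 cells solid] → remaining = 48
after view 2 [z-axis, 4 of 16 cells solid] → remaining = 12

voxel count = 12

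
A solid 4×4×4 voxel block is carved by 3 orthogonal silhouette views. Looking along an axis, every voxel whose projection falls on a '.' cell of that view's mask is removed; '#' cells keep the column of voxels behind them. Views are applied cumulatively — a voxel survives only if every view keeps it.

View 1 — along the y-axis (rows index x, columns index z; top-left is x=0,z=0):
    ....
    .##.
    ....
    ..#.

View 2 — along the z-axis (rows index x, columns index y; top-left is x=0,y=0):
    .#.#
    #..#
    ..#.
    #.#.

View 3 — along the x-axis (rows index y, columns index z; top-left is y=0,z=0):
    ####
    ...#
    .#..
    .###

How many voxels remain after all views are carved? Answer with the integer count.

start: 4×4×4 = 64 voxels
step 1: project along y, AND mask (3/16) → |grid| = 12
step 2: project along z, AND mask (7/16) → |grid| = 6
step 3: project along x, AND mask (9/16) → |grid| = 5

|visual hull| = 5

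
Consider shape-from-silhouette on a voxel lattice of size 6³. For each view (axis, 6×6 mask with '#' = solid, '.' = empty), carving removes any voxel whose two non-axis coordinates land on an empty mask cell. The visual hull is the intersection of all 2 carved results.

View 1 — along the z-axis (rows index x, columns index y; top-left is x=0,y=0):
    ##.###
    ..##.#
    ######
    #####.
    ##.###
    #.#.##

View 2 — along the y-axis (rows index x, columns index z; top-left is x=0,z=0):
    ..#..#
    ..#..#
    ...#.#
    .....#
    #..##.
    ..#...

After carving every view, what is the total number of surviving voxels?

voxel count = 52

start: 6×6×6 = 216 voxels
after view 1 [z-axis, 28 of 36 cells solid] → remaining = 168
after view 2 [y-axis, 11 of 36 cells solid] → remaining = 52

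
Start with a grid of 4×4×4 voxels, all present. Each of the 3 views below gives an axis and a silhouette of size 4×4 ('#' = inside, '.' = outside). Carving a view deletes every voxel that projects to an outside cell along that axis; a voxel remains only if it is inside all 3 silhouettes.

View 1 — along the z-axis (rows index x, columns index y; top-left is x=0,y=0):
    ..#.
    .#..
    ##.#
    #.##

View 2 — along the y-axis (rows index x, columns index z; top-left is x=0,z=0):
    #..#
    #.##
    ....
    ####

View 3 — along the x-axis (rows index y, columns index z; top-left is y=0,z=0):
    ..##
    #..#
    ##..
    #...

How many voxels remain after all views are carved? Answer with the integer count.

voxel count = 8

initial block: 4^3 = 64
[1] z-view keeps 8 columns → grid now 32
[2] y-view keeps 9 columns → grid now 17
[3] x-view keeps 7 columns → grid now 8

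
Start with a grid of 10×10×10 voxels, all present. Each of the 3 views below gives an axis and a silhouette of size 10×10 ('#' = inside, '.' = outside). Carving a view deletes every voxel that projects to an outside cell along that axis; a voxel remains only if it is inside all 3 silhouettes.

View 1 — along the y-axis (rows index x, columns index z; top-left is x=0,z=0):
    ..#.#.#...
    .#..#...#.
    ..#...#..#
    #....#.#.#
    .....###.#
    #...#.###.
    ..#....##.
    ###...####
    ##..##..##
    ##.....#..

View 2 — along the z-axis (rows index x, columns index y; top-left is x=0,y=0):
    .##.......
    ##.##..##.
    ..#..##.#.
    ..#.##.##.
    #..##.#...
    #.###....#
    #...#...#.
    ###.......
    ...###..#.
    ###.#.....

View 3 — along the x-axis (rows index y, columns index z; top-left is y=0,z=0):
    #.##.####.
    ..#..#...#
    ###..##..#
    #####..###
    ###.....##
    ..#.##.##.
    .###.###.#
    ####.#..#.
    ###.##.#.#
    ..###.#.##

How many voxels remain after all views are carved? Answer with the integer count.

|visual hull| = 102

start: 10×10×10 = 1000 voxels
[1] y-view keeps 41 columns → grid now 410
[2] z-view keeps 40 columns → grid now 163
[3] x-view keeps 60 columns → grid now 102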